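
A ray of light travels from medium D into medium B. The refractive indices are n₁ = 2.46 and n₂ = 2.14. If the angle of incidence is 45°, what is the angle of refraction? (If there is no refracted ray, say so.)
sin θ₂ = (n₁/n₂)·sin θ₁ = 0.8128 → θ₂ = 54.37°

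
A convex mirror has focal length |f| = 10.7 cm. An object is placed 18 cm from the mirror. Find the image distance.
f = −10.7 cm (convex); 1/di = 1/f − 1/do → di = -6.711 cm (virtual image, behind mirror)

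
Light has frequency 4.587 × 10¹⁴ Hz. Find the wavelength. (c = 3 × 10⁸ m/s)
λ = c/f = 654 nm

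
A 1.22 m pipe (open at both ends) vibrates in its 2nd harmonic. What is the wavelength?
λₙ = 2L/n = 1.22 m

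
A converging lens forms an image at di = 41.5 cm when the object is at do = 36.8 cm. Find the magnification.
M = −di/do = -1.128 (inverted image)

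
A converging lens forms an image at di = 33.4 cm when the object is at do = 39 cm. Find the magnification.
M = −di/do = -0.8564 (inverted image)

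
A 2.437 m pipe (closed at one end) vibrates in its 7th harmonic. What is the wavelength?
λₙ = 4L/n = 1.393 m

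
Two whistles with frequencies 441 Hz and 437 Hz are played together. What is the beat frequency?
4 Hz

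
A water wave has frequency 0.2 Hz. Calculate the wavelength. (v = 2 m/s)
λ = v/f = 10 m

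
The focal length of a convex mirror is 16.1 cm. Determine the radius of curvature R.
R = 2|f| = 32.2 cm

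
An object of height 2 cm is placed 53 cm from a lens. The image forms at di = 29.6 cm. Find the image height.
hi = (-di/do) × ho = -1.117 cm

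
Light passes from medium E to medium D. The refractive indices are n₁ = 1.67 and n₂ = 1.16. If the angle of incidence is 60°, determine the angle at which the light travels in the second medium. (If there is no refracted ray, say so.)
sin θ₂ = (n₁/n₂)·sin θ₁ = 1.247 > 1, so there is no refracted ray — the light undergoes total internal reflection.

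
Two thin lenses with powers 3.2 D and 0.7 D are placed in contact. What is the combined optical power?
P_total = P₁ + P₂ = 3.9 D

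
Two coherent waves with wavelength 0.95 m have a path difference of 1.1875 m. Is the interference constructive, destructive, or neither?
neither (partial) — path difference = 1.25λ, neither a whole number of wavelengths nor an odd multiple of λ/2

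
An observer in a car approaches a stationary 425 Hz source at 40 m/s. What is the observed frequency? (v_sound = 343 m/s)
f_obs = f·(v + v_o)/v = 474.6 Hz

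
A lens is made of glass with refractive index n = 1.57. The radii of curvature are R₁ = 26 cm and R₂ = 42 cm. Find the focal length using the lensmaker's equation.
1/f = (n − 1)(1/R₁ − 1/R₂) → f = 119.7 cm (converging lens)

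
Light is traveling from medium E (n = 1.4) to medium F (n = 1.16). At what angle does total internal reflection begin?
θc = arcsin(n₂/n₁) = 55.95°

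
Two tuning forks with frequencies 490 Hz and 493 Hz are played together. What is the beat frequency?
3 Hz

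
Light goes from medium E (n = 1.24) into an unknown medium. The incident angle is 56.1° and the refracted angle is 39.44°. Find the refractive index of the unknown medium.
n₂ = n₁·sin θ₁ / sin θ₂ = 1.62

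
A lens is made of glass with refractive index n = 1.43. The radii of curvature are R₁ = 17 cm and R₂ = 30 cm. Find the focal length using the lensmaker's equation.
1/f = (n − 1)(1/R₁ − 1/R₂) → f = 91.23 cm (converging lens)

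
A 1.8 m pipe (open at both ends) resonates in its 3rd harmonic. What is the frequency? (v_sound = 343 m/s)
fₙ = nv/(2L) = 285.8 Hz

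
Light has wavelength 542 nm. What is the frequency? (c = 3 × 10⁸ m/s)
f = c/λ = 5.535 × 10¹⁴ Hz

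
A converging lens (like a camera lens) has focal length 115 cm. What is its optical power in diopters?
P = 1/f = 0.8696 D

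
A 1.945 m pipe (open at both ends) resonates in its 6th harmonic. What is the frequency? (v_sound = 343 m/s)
fₙ = nv/(2L) = 529 Hz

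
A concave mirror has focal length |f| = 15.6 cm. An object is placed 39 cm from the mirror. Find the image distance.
f = +15.6 cm (concave); 1/di = 1/f − 1/do → di = 26 cm (real image, in front of mirror)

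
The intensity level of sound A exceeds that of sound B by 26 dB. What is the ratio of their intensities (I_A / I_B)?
I_A/I_B = 10^(Δβ/10) = 398.1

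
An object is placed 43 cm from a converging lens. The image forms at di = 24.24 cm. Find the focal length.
1/f = 1/do + 1/di → f = 15.5 cm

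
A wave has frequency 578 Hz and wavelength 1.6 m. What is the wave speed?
v = fλ = 924.8 m/s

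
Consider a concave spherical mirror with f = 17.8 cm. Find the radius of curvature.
R = 2|f| = 35.6 cm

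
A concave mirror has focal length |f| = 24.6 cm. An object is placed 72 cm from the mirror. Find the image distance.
f = +24.6 cm (concave); 1/di = 1/f − 1/do → di = 37.37 cm (real image, in front of mirror)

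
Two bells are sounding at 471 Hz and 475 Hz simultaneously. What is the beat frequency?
4 Hz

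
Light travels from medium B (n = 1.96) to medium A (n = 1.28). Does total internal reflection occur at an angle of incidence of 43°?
θc = arcsin(n₂/n₁) = 40.77°; 43° > θc, so yes — total internal reflection.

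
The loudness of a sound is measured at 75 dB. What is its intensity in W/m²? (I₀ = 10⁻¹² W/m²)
I = I₀·10^(β/10) = 3.16 × 10⁻⁵ W/m²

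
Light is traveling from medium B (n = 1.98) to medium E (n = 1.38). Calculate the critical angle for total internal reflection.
θc = arcsin(n₂/n₁) = 44.18°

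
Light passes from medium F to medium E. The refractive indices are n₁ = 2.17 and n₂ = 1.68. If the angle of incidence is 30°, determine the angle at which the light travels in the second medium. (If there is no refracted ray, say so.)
sin θ₂ = (n₁/n₂)·sin θ₁ = 0.6458 → θ₂ = 40.23°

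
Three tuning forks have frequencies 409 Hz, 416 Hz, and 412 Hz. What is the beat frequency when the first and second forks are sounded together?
7 Hz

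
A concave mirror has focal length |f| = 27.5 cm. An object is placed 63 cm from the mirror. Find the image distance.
f = +27.5 cm (concave); 1/di = 1/f − 1/do → di = 48.8 cm (real image, in front of mirror)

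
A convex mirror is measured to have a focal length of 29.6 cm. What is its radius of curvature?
R = 2|f| = 59.2 cm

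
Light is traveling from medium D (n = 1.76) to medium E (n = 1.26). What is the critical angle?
θc = arcsin(n₂/n₁) = 45.72°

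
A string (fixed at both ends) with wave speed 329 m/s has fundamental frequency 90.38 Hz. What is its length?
L = v/(2f₁) = 1.82 m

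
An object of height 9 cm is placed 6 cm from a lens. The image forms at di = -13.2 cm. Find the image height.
hi = (-di/do) × ho = 19.8 cm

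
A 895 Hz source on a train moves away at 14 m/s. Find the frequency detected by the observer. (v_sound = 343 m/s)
f_obs = f·v/(v + v_s) = 859.9 Hz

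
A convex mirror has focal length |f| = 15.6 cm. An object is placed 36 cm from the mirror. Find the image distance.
f = −15.6 cm (convex); 1/di = 1/f − 1/do → di = -10.88 cm (virtual image, behind mirror)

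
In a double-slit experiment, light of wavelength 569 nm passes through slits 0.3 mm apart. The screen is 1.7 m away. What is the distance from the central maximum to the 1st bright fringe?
y = mλL/d = 3.224 mm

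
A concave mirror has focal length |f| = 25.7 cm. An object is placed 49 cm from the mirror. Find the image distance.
f = +25.7 cm (concave); 1/di = 1/f − 1/do → di = 54.05 cm (real image, in front of mirror)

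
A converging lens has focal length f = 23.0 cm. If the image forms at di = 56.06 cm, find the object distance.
1/do = 1/f − 1/di → do = 39 cm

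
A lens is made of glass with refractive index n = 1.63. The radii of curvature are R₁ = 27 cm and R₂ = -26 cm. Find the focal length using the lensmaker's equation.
1/f = (n − 1)(1/R₁ − 1/R₂) → f = 21.02 cm (converging lens)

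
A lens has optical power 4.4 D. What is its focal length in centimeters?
f = 1/P = 22.73 cm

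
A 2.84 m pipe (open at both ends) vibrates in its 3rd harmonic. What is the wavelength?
λₙ = 2L/n = 1.893 m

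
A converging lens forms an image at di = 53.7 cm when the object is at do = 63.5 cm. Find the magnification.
M = −di/do = -0.8457 (inverted image)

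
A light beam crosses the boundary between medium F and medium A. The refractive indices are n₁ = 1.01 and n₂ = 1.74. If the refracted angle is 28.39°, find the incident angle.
sin θ₁ = (n₂/n₁)·sin θ₂ → θ₁ = 55°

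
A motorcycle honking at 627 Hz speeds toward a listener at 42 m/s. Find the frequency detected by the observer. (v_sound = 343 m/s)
f_obs = f·v/(v − v_s) = 714.5 Hz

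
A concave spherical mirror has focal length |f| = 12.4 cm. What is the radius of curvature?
R = 2|f| = 24.8 cm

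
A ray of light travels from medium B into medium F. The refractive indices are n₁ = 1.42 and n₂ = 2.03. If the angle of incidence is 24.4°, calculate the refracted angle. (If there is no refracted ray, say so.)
sin θ₂ = (n₁/n₂)·sin θ₁ = 0.289 → θ₂ = 16.8°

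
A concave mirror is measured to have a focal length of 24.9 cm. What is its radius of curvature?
R = 2|f| = 49.8 cm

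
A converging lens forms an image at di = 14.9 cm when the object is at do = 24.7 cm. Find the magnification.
M = −di/do = -0.6032 (inverted image)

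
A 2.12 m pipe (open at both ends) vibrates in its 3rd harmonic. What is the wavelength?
λₙ = 2L/n = 1.413 m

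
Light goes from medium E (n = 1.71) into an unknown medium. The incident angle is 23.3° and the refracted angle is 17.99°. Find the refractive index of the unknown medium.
n₂ = n₁·sin θ₁ / sin θ₂ = 2.19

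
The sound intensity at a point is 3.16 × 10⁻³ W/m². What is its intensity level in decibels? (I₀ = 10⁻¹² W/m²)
β = 10·log₁₀(I/I₀) = 95 dB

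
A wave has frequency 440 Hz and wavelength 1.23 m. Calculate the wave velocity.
v = fλ = 541.2 m/s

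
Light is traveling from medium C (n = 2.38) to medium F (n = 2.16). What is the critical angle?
θc = arcsin(n₂/n₁) = 65.17°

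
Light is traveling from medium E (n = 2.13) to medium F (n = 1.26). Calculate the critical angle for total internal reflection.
θc = arcsin(n₂/n₁) = 36.27°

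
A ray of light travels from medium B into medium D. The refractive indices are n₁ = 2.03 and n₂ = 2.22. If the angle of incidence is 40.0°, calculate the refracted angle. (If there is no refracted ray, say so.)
sin θ₂ = (n₁/n₂)·sin θ₁ = 0.5878 → θ₂ = 36°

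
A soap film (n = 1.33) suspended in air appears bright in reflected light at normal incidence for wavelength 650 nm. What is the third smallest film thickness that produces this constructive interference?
2nt = (m − ½)λ with m = 3 → t = (m − ½)λ/(2n) = 610.9 nm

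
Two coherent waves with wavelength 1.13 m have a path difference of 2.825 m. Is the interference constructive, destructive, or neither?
destructive — path difference = 2.5λ, an odd multiple of λ/2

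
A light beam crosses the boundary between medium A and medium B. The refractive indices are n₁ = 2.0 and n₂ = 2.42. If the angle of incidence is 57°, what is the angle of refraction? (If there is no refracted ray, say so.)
sin θ₂ = (n₁/n₂)·sin θ₁ = 0.6931 → θ₂ = 43.88°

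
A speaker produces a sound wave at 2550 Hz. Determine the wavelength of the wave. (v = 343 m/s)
λ = v/f = 0.1345 m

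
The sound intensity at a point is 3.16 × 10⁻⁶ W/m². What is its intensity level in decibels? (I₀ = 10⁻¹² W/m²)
β = 10·log₁₀(I/I₀) = 65 dB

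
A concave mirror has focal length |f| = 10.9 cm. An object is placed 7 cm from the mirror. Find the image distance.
f = +10.9 cm (concave); 1/di = 1/f − 1/do → di = -19.56 cm (virtual image, behind mirror)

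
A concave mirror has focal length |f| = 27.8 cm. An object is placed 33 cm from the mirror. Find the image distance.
f = +27.8 cm (concave); 1/di = 1/f − 1/do → di = 176.4 cm (real image, in front of mirror)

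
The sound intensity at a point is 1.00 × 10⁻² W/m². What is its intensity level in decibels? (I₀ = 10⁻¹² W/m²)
β = 10·log₁₀(I/I₀) = 100 dB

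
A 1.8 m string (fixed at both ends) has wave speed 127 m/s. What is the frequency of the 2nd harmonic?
fₙ = nv/(2L) = 70.56 Hz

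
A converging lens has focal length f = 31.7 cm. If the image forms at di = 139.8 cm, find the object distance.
1/do = 1/f − 1/di → do = 41 cm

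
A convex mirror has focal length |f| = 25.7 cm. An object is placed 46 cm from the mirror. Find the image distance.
f = −25.7 cm (convex); 1/di = 1/f − 1/do → di = -16.49 cm (virtual image, behind mirror)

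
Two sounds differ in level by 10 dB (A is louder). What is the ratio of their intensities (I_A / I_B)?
I_A/I_B = 10^(Δβ/10) = 10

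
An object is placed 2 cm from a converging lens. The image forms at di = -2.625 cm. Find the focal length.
1/f = 1/do + 1/di → f = 8.4 cm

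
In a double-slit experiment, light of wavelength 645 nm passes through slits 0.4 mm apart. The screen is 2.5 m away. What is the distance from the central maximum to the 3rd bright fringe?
y = mλL/d = 12.09 mm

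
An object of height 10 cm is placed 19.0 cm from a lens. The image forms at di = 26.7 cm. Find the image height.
hi = (-di/do) × ho = -14.05 cm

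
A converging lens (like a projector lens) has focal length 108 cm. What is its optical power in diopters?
P = 1/f = 0.9259 D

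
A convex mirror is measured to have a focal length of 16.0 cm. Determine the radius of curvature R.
R = 2|f| = 32 cm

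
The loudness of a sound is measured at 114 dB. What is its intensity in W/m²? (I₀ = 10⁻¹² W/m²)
I = I₀·10^(β/10) = 2.51 × 10⁻¹ W/m²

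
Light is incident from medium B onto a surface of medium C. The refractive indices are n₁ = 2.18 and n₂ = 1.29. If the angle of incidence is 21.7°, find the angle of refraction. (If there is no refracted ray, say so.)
sin θ₂ = (n₁/n₂)·sin θ₁ = 0.6248 → θ₂ = 38.67°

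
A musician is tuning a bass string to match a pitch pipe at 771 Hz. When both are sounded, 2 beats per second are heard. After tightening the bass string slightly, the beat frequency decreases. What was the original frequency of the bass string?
769 Hz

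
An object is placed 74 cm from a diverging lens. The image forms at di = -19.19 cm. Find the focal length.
1/f = 1/do + 1/di → f = -25.91 cm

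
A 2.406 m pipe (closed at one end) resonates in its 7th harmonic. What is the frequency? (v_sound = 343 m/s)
fₙ = nv/(4L) = 249.5 Hz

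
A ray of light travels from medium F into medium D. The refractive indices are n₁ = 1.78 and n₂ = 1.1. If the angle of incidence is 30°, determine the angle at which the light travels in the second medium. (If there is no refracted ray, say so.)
sin θ₂ = (n₁/n₂)·sin θ₁ = 0.8091 → θ₂ = 54.01°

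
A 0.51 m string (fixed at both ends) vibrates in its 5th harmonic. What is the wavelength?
λₙ = 2L/n = 0.204 m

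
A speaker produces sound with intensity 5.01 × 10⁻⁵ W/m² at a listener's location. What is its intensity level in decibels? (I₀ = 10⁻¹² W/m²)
β = 10·log₁₀(I/I₀) = 77 dB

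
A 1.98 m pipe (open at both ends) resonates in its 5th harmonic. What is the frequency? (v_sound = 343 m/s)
fₙ = nv/(2L) = 433.1 Hz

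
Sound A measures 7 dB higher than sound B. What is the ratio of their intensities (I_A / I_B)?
I_A/I_B = 10^(Δβ/10) = 5.012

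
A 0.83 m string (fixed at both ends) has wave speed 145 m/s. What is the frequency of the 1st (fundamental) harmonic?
fₙ = nv/(2L) = 87.35 Hz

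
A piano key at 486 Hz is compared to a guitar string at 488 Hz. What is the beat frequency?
2 Hz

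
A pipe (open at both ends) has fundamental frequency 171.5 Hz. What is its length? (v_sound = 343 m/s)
L = v/(2f₁) = 1 m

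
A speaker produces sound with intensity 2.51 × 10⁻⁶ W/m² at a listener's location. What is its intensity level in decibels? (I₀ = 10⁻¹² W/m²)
β = 10·log₁₀(I/I₀) = 64 dB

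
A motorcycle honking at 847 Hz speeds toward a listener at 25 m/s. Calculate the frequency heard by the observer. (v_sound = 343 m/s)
f_obs = f·v/(v − v_s) = 913.6 Hz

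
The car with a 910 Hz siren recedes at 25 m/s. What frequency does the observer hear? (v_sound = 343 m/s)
f_obs = f·v/(v + v_s) = 848.2 Hz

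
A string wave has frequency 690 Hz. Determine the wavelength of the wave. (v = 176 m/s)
λ = v/f = 0.2551 m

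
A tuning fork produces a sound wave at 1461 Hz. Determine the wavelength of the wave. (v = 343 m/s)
λ = v/f = 0.2348 m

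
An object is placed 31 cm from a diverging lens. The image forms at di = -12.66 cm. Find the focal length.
1/f = 1/do + 1/di → f = -21.4 cm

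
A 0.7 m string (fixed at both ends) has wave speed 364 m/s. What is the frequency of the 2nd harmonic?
fₙ = nv/(2L) = 520 Hz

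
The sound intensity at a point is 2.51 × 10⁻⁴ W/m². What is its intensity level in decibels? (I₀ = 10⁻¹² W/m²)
β = 10·log₁₀(I/I₀) = 84 dB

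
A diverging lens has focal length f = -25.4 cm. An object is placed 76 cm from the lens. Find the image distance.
1/di = 1/f − 1/do → di = -19.04 cm (virtual image)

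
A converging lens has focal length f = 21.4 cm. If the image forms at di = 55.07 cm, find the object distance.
1/do = 1/f − 1/di → do = 35 cm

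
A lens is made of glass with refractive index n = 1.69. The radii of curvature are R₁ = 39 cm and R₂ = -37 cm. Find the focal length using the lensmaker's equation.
1/f = (n − 1)(1/R₁ − 1/R₂) → f = 27.52 cm (converging lens)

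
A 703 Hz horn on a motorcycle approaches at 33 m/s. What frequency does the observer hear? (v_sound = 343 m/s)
f_obs = f·v/(v − v_s) = 777.8 Hz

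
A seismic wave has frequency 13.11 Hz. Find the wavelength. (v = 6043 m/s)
λ = v/f = 460.9 m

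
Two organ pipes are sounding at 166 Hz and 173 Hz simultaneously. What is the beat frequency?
7 Hz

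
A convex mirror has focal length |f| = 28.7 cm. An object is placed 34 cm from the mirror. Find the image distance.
f = −28.7 cm (convex); 1/di = 1/f − 1/do → di = -15.56 cm (virtual image, behind mirror)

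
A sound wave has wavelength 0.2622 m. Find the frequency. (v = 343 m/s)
f = v/λ = 1308 Hz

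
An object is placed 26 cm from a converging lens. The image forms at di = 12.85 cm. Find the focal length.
1/f = 1/do + 1/di → f = 8.6 cm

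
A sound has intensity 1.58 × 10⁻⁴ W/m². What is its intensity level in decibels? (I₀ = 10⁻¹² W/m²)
β = 10·log₁₀(I/I₀) = 81.99 dB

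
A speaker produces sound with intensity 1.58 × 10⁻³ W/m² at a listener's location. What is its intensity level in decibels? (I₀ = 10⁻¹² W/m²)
β = 10·log₁₀(I/I₀) = 91.99 dB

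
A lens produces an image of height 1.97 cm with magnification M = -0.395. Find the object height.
ho = |hi|/|M| = 4.987 cm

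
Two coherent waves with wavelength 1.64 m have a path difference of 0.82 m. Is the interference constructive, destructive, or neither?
destructive — path difference = 0.5λ, an odd multiple of λ/2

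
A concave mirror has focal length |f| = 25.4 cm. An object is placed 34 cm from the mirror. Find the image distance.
f = +25.4 cm (concave); 1/di = 1/f − 1/do → di = 100.4 cm (real image, in front of mirror)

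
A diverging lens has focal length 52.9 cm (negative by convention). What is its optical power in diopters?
P = 1/f = -1.89 D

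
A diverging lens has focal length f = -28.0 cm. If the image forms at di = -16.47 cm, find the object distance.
1/do = 1/f − 1/di → do = 40 cm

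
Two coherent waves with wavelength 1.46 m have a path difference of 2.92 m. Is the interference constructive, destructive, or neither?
constructive — path difference = 2λ, a whole number of wavelengths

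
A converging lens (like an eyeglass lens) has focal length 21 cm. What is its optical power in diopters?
P = 1/f = 4.762 D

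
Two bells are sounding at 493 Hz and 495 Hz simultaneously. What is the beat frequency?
2 Hz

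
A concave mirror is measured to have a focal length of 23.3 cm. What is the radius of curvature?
R = 2|f| = 46.6 cm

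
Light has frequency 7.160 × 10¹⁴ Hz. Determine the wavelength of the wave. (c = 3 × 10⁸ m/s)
λ = c/f = 419 nm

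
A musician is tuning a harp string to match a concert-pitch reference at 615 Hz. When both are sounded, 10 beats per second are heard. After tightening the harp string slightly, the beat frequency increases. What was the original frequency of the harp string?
625 Hz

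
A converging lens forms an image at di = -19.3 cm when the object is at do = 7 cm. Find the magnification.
M = −di/do = 2.757 (upright image)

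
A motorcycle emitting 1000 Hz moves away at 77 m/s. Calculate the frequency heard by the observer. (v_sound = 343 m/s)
f_obs = f·v/(v + v_s) = 816.7 Hz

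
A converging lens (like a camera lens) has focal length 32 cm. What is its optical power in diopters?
P = 1/f = 3.125 D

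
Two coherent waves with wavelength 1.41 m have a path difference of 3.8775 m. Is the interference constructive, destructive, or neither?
neither (partial) — path difference = 2.75λ, neither a whole number of wavelengths nor an odd multiple of λ/2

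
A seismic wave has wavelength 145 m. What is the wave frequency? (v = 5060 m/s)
f = v/λ = 34.9 Hz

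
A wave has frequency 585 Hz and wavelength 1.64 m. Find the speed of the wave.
v = fλ = 959.4 m/s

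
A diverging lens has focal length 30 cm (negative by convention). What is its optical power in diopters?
P = 1/f = -3.333 D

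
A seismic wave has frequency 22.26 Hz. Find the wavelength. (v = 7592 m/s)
λ = v/f = 341.1 m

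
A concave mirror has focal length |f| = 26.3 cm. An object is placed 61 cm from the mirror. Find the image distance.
f = +26.3 cm (concave); 1/di = 1/f − 1/do → di = 46.23 cm (real image, in front of mirror)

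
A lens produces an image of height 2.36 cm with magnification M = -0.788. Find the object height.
ho = |hi|/|M| = 2.995 cm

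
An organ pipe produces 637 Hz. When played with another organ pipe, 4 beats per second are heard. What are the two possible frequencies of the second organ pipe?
f₂ = 637 ± 4 Hz → 641 Hz or 633 Hz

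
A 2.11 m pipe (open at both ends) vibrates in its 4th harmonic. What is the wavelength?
λₙ = 2L/n = 1.055 m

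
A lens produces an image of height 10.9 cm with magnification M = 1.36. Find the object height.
ho = |hi|/|M| = 8.015 cm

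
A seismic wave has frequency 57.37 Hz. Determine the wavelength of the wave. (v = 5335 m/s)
λ = v/f = 92.99 m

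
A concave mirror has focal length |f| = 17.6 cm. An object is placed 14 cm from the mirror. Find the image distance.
f = +17.6 cm (concave); 1/di = 1/f − 1/do → di = -68.44 cm (virtual image, behind mirror)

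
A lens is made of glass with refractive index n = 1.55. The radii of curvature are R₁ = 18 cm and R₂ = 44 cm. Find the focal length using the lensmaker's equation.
1/f = (n − 1)(1/R₁ − 1/R₂) → f = 55.38 cm (converging lens)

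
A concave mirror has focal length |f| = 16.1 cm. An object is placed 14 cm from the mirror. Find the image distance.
f = +16.1 cm (concave); 1/di = 1/f − 1/do → di = -107.3 cm (virtual image, behind mirror)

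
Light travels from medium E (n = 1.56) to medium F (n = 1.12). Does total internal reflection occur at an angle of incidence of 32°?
θc = arcsin(n₂/n₁) = 45.89°; 32° < θc, so no — the ray refracts.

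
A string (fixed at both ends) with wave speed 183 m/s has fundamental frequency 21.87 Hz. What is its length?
L = v/(2f₁) = 4.184 m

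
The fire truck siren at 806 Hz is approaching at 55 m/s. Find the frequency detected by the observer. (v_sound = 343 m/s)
f_obs = f·v/(v − v_s) = 959.9 Hz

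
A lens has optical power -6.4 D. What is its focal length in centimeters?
f = 1/P = -15.62 cm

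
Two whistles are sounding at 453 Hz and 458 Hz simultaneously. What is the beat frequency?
5 Hz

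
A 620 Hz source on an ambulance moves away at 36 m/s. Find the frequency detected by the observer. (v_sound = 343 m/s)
f_obs = f·v/(v + v_s) = 561.1 Hz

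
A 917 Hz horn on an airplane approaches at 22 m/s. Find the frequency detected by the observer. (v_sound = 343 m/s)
f_obs = f·v/(v − v_s) = 979.8 Hz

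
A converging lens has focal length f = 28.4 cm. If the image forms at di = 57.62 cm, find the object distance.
1/do = 1/f − 1/di → do = 56 cm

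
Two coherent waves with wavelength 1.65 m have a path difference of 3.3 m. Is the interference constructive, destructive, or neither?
constructive — path difference = 2λ, a whole number of wavelengths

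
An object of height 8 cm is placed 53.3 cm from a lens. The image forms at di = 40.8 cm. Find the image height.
hi = (-di/do) × ho = -6.124 cm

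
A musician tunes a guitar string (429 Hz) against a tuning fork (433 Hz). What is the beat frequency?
4 Hz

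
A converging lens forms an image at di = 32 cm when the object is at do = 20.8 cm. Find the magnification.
M = −di/do = -1.538 (inverted image)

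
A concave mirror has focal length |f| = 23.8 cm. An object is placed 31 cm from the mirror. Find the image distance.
f = +23.8 cm (concave); 1/di = 1/f − 1/do → di = 102.5 cm (real image, in front of mirror)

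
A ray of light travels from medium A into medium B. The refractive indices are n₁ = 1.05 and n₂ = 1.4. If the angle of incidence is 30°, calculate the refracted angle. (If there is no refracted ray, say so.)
sin θ₂ = (n₁/n₂)·sin θ₁ = 0.375 → θ₂ = 22.02°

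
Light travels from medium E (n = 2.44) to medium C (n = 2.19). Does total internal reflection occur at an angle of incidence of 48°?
θc = arcsin(n₂/n₁) = 63.84°; 48° < θc, so no — the ray refracts.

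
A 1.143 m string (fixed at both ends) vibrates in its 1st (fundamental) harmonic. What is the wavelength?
λₙ = 2L/n = 2.286 m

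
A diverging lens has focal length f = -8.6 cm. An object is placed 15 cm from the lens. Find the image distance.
1/di = 1/f − 1/do → di = -5.466 cm (virtual image)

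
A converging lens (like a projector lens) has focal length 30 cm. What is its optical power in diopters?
P = 1/f = 3.333 D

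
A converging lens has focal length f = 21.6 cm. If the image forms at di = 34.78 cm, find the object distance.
1/do = 1/f − 1/di → do = 57 cm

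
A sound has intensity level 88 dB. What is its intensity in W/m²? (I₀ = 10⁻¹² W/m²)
I = I₀·10^(β/10) = 6.31 × 10⁻⁴ W/m²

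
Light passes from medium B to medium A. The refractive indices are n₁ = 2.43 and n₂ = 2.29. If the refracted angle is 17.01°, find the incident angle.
sin θ₁ = (n₂/n₁)·sin θ₂ → θ₁ = 16°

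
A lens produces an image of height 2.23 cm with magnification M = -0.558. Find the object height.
ho = |hi|/|M| = 3.996 cm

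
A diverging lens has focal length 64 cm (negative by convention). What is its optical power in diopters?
P = 1/f = -1.562 D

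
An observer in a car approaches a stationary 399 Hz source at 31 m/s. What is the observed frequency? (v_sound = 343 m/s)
f_obs = f·(v + v_o)/v = 435.1 Hz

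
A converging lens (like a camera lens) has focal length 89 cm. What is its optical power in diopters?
P = 1/f = 1.124 D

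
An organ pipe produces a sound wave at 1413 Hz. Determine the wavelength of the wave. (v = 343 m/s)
λ = v/f = 0.2427 m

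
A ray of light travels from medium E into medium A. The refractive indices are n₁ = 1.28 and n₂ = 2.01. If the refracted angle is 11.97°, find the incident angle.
sin θ₁ = (n₂/n₁)·sin θ₂ → θ₁ = 19.01°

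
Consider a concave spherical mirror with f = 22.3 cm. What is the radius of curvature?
R = 2|f| = 44.6 cm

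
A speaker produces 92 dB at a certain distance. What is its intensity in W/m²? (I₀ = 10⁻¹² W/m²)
I = I₀·10^(β/10) = 1.58 × 10⁻³ W/m²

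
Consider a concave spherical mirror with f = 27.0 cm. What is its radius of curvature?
R = 2|f| = 54 cm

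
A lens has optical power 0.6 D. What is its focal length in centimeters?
f = 1/P = 166.7 cm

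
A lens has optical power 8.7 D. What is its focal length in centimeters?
f = 1/P = 11.49 cm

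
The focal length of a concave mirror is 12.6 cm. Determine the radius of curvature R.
R = 2|f| = 25.2 cm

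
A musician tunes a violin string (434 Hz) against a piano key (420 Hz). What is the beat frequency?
14 Hz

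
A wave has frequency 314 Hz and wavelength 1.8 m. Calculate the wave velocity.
v = fλ = 565.2 m/s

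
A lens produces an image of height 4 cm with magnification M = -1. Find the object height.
ho = |hi|/|M| = 4 cm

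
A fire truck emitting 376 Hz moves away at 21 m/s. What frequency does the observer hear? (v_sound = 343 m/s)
f_obs = f·v/(v + v_s) = 354.3 Hz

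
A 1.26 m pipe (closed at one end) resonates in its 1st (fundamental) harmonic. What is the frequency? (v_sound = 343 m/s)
fₙ = nv/(4L) = 68.06 Hz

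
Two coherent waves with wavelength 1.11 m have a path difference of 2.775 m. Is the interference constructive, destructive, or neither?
destructive — path difference = 2.5λ, an odd multiple of λ/2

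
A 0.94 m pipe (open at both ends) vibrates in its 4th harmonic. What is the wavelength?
λₙ = 2L/n = 0.47 m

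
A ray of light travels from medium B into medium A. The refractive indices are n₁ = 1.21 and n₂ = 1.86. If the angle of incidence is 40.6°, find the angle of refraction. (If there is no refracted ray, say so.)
sin θ₂ = (n₁/n₂)·sin θ₁ = 0.4234 → θ₂ = 25.05°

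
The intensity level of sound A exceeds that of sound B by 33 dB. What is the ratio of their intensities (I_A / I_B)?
I_A/I_B = 10^(Δβ/10) = 1995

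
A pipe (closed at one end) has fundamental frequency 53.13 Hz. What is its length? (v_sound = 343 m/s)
L = v/(4f₁) = 1.614 m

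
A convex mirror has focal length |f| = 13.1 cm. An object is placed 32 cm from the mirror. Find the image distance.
f = −13.1 cm (convex); 1/di = 1/f − 1/do → di = -9.295 cm (virtual image, behind mirror)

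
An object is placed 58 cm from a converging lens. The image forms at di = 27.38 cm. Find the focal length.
1/f = 1/do + 1/di → f = 18.6 cm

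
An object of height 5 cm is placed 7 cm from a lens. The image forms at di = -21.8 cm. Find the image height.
hi = (-di/do) × ho = 15.57 cm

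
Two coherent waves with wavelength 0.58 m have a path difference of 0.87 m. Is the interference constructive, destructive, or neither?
destructive — path difference = 1.5λ, an odd multiple of λ/2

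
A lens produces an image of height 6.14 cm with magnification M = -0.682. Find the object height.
ho = |hi|/|M| = 9.003 cm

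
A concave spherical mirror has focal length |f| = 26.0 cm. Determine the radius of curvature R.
R = 2|f| = 52 cm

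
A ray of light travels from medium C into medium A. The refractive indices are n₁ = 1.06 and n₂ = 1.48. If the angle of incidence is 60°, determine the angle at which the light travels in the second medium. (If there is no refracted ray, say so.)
sin θ₂ = (n₁/n₂)·sin θ₁ = 0.6203 → θ₂ = 38.34°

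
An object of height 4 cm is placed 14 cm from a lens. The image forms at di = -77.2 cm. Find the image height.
hi = (-di/do) × ho = 22.06 cm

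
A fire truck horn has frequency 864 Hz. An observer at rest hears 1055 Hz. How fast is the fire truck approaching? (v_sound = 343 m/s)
v_s = v·(1 − f/f_obs) = 62.1 m/s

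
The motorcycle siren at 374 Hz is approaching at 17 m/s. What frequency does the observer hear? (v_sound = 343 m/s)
f_obs = f·v/(v − v_s) = 393.5 Hz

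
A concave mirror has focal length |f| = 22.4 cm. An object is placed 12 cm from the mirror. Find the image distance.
f = +22.4 cm (concave); 1/di = 1/f − 1/do → di = -25.85 cm (virtual image, behind mirror)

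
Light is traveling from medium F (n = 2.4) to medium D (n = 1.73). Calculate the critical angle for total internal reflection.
θc = arcsin(n₂/n₁) = 46.12°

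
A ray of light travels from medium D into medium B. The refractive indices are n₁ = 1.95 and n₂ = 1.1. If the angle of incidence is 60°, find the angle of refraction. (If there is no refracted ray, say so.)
sin θ₂ = (n₁/n₂)·sin θ₁ = 1.535 > 1, so there is no refracted ray — the light undergoes total internal reflection.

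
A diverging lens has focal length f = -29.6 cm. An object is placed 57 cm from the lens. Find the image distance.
1/di = 1/f − 1/do → di = -19.48 cm (virtual image)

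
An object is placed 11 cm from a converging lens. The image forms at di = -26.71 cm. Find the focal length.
1/f = 1/do + 1/di → f = 18.7 cm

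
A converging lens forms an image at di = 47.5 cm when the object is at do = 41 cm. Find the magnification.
M = −di/do = -1.159 (inverted image)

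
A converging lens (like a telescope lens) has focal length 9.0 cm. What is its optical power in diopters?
P = 1/f = 11.11 D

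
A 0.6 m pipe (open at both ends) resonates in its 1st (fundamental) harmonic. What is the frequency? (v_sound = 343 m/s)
fₙ = nv/(2L) = 285.8 Hz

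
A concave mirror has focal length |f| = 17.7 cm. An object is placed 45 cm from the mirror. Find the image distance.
f = +17.7 cm (concave); 1/di = 1/f − 1/do → di = 29.18 cm (real image, in front of mirror)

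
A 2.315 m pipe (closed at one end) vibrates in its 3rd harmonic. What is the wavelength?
λₙ = 4L/n = 3.087 m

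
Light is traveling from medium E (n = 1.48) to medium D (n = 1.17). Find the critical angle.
θc = arcsin(n₂/n₁) = 52.24°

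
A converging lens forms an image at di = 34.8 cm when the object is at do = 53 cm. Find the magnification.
M = −di/do = -0.6566 (inverted image)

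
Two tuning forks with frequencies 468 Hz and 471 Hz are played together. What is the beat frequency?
3 Hz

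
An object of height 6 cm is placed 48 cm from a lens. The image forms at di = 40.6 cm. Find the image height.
hi = (-di/do) × ho = -5.075 cm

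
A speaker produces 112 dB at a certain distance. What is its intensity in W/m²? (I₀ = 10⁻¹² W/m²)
I = I₀·10^(β/10) = 1.58 × 10⁻¹ W/m²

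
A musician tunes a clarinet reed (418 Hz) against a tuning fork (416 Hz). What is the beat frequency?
2 Hz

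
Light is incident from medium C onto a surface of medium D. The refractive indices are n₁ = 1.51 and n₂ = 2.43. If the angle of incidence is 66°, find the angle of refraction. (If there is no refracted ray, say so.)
sin θ₂ = (n₁/n₂)·sin θ₁ = 0.5677 → θ₂ = 34.59°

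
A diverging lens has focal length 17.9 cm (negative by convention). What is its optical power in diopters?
P = 1/f = -5.587 D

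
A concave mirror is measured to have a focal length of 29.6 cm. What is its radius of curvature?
R = 2|f| = 59.2 cm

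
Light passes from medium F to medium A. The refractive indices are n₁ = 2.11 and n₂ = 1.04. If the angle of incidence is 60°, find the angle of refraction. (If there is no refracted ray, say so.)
sin θ₂ = (n₁/n₂)·sin θ₁ = 1.757 > 1, so there is no refracted ray — the light undergoes total internal reflection.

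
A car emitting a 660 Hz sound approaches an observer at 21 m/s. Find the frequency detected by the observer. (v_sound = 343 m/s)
f_obs = f·v/(v − v_s) = 703 Hz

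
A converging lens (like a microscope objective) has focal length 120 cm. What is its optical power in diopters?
P = 1/f = 0.8333 D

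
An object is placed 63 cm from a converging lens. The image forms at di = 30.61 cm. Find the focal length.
1/f = 1/do + 1/di → f = 20.6 cm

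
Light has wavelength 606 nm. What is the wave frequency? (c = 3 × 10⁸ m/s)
f = c/λ = 4.950 × 10¹⁴ Hz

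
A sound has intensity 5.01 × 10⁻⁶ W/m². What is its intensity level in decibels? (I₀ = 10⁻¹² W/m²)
β = 10·log₁₀(I/I₀) = 67 dB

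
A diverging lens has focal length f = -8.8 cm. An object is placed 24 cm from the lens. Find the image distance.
1/di = 1/f − 1/do → di = -6.439 cm (virtual image)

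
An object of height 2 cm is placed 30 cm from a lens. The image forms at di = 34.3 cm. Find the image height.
hi = (-di/do) × ho = -2.287 cm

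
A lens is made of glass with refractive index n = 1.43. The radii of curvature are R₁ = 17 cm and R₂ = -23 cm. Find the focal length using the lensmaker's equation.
1/f = (n − 1)(1/R₁ − 1/R₂) → f = 22.73 cm (converging lens)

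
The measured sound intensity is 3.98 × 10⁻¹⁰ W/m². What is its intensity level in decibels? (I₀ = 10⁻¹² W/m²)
β = 10·log₁₀(I/I₀) = 26 dB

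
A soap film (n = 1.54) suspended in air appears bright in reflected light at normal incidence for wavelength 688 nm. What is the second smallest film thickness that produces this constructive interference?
2nt = (m − ½)λ with m = 2 → t = (m − ½)λ/(2n) = 335.1 nm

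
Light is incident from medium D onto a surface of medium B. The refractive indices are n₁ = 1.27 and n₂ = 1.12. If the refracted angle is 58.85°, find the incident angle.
sin θ₁ = (n₂/n₁)·sin θ₂ → θ₁ = 49°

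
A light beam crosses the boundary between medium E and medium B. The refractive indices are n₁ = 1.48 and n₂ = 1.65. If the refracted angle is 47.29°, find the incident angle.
sin θ₁ = (n₂/n₁)·sin θ₂ → θ₁ = 55°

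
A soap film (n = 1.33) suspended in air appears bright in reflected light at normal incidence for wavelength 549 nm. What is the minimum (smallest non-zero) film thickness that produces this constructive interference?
2nt = (m − ½)λ with m = 1 → t = (m − ½)λ/(2n) = 103.2 nm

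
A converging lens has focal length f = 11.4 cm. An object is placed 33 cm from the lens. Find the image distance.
1/di = 1/f − 1/do → di = 17.42 cm (real image)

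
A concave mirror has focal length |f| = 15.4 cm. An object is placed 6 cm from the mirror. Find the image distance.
f = +15.4 cm (concave); 1/di = 1/f − 1/do → di = -9.83 cm (virtual image, behind mirror)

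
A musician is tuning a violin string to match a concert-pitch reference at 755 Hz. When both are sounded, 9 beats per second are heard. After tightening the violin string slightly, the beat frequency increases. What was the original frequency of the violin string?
764 Hz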